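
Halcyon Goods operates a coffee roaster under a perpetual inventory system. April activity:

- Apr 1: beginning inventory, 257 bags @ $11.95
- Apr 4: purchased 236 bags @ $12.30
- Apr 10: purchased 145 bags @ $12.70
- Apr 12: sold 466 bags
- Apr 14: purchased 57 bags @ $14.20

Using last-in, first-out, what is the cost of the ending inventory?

Ending inventory = $2,864.80

Apr 12, 466 sold [LIFO — newest first]: 145 @ $12.70 + 236 @ $12.30 + 85 @ $11.95 = $5,760.05
Ending inventory: 172 @ $11.95 + 57 @ $14.20 = $2,864.80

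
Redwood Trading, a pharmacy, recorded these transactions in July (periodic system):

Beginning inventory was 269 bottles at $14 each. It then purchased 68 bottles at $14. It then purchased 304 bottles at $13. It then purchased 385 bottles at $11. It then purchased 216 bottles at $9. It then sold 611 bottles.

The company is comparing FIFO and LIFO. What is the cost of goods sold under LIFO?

FIFO COGS: 269 @ $14 + 68 @ $14 + 274 @ $13 = $8,280
LIFO COGS: 216 @ $9 + 385 @ $11 + 10 @ $13 = $6,309

COGS = $6,309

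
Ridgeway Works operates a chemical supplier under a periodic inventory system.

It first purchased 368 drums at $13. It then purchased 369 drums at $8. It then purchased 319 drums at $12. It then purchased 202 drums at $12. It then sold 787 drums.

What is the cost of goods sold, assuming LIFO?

Sale 1 (787) [LIFO — newest first]: 202 @ $12 + 319 @ $12 + 266 @ $8 = $8,380
Ending inventory: 368 @ $13 + 103 @ $8 = $5,608

COGS = $8,380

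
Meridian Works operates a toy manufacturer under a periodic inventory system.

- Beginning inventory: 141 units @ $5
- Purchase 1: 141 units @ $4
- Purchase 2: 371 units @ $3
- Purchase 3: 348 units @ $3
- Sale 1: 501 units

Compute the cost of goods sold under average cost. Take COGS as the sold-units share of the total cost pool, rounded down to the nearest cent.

Sale 1, sell 501: 501/1001 × $3,426.00 → $1,714.71
Ending inventory (cost pool remaining) = $1,711.29
Check: goods available $3,426.00 = COGS $1,714.71 + ending $1,711.29

COGS = $1,714.71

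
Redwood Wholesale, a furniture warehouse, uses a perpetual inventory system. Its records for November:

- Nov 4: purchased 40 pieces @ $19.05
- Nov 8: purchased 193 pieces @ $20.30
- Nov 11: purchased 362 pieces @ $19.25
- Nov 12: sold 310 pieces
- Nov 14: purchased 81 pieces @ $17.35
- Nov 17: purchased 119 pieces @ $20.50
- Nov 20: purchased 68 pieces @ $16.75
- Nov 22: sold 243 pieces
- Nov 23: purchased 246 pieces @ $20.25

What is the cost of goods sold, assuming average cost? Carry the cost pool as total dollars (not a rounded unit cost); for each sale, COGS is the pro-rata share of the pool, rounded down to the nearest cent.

After Nov 4: 40 on hand, pool $762.00 (≈ $19.0500 each)
After Nov 8: 233 on hand, pool $4,679.90 (≈ $20.0854 each)
After Nov 11: 595 on hand, pool $11,648.40 (≈ $19.5771 each)
Nov 12, sell 310: 310/595 × $11,648.40 → $6,068.91
After Nov 14: 366 on hand, pool $6,984.84 (≈ $19.0843 each)
After Nov 17: 485 on hand, pool $9,424.34 (≈ $19.4316 each)
After Nov 20: 553 on hand, pool $10,563.34 (≈ $19.1019 each)
Nov 22, sell 243: 243/553 × $10,563.34 → $4,641.75
After Nov 23: 556 on hand, pool $10,903.09 (≈ $19.6099 each)
Total COGS = $6,068.91 + $4,641.75 = $10,710.66
Ending inventory (cost pool remaining) = $10,903.09

COGS = $10,710.66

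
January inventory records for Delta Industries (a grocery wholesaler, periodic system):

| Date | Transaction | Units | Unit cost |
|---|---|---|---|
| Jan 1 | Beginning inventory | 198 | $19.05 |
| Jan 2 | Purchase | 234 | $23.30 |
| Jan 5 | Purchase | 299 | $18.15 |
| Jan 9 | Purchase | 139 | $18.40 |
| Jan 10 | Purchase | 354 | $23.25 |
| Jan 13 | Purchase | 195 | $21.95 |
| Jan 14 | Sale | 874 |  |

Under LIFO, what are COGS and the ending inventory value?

COGS = $18,444.25; ending inventory = $11,275.05

Jan 14, 874 sold [LIFO — newest first]: 195 @ $21.95 + 354 @ $23.25 + 139 @ $18.40 + 186 @ $18.15 = $18,444.25
Ending inventory: 198 @ $19.05 + 234 @ $23.30 + 113 @ $18.15 = $11,275.05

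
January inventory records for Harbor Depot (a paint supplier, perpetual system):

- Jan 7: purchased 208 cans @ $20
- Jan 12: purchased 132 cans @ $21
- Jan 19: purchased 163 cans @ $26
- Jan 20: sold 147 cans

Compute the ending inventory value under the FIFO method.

Jan 20, 147 sold [FIFO — oldest first]: 147 @ $20 = $2,940
Ending inventory: 61 @ $20 + 132 @ $21 + 163 @ $26 = $8,230

Ending inventory = $8,230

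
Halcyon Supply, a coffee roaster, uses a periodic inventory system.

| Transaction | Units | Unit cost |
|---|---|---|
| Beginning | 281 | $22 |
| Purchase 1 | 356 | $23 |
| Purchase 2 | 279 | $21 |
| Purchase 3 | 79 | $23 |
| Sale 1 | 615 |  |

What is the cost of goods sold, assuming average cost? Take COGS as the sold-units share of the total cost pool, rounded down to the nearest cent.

Sale 1, sell 615: 615/995 × $22,046.00 → $13,626.42
Ending inventory (cost pool remaining) = $8,419.58

COGS = $13,626.42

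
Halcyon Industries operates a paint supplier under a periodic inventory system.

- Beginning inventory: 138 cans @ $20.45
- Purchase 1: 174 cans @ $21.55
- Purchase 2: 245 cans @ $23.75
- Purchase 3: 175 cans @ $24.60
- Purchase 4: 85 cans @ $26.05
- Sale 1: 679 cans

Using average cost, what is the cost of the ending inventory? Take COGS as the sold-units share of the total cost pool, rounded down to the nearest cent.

Ending inventory = $3,194.07

Sale 1, sell 679: 679/817 × $18,909.80 → $15,715.73
Ending inventory (cost pool remaining) = $3,194.07
Check: goods available $18,909.80 = COGS $15,715.73 + ending $3,194.07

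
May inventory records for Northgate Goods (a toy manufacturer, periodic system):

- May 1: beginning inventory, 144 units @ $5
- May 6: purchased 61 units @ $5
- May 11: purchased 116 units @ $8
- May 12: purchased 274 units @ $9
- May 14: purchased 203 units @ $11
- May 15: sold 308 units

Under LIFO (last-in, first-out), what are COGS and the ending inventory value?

May 15, 308 sold [LIFO — newest first]: 203 @ $11 + 105 @ $9 = $3,178
Ending inventory: 144 @ $5 + 61 @ $5 + 116 @ $8 + 169 @ $9 = $3,474

COGS = $3,178; ending inventory = $3,474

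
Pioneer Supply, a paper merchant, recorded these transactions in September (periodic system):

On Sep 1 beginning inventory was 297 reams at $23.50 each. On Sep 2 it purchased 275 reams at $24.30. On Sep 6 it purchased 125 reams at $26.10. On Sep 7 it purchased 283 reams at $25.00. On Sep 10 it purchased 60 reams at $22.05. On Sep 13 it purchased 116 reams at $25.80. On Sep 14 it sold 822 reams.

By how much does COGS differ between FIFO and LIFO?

FIFO COGS: 297 @ $23.50 + 275 @ $24.30 + 125 @ $26.10 + 125 @ $25.00 = $20,049.50
LIFO COGS: 116 @ $25.80 + 60 @ $22.05 + 283 @ $25.00 + 125 @ $26.10 + 238 @ $24.30 = $20,436.70
Difference = |$20,049.50 − $20,436.70| = $387.20

$387.20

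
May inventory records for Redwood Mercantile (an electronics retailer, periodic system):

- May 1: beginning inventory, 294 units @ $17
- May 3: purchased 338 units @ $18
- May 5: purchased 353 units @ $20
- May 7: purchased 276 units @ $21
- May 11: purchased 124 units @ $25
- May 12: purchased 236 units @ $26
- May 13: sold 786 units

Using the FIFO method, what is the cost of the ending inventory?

May 13, 786 sold [FIFO — oldest first]: 294 @ $17 + 338 @ $18 + 154 @ $20 = $14,162
Ending inventory: 199 @ $20 + 276 @ $21 + 124 @ $25 + 236 @ $26 = $19,012

Ending inventory = $19,012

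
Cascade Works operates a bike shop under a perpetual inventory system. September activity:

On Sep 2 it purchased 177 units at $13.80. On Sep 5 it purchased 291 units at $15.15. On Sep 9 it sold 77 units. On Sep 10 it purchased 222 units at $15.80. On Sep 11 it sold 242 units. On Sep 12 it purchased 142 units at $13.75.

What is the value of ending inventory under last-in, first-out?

Sep 9, 77 sold [LIFO — newest first]: 77 @ $15.15 = $1,166.55
Sep 11, 242 sold [LIFO — newest first]: 222 @ $15.80 + 20 @ $15.15 = $3,810.60
Total COGS = $1,166.55 + $3,810.60 = $4,977.15
Ending inventory: 177 @ $13.80 + 194 @ $15.15 + 142 @ $13.75 = $7,334.20
Check: goods available $12,311.35 = COGS $4,977.15 + ending $7,334.20

Ending inventory = $7,334.20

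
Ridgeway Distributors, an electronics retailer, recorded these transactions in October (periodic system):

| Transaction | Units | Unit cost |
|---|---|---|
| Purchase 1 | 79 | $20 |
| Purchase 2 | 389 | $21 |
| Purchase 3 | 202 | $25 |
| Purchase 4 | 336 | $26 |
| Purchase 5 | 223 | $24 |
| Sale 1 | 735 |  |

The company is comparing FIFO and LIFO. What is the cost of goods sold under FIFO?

FIFO COGS: 79 @ $20 + 389 @ $21 + 202 @ $25 + 65 @ $26 = $16,489
LIFO COGS: 223 @ $24 + 336 @ $26 + 176 @ $25 = $18,488

COGS = $16,489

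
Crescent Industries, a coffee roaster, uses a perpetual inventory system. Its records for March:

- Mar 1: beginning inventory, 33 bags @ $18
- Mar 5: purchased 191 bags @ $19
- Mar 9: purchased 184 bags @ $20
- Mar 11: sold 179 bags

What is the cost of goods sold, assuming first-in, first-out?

COGS = $3,368

Mar 11, 179 sold [FIFO — oldest first]: 33 @ $18 + 146 @ $19 = $3,368
Ending inventory: 45 @ $19 + 184 @ $20 = $4,535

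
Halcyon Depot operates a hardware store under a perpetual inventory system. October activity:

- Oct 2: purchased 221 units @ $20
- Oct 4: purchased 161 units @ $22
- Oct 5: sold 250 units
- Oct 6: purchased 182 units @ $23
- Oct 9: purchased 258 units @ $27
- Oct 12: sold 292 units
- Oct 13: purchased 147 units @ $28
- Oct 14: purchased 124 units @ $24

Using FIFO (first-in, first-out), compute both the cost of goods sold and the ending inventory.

Oct 5, 250 sold [FIFO — oldest first]: 221 @ $20 + 29 @ $22 = $5,058
Oct 12, 292 sold [FIFO — oldest first]: 132 @ $22 + 160 @ $23 = $6,584
Total COGS = $5,058 + $6,584 = $11,642
Ending inventory: 22 @ $23 + 258 @ $27 + 147 @ $28 + 124 @ $24 = $14,564

COGS = $11,642; ending inventory = $14,564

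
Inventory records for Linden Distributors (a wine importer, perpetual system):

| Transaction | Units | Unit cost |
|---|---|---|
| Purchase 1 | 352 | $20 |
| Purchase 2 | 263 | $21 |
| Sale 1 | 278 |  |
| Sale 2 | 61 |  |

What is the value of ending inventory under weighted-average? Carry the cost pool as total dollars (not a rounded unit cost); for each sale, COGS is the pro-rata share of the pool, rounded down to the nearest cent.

Ending inventory = $5,638.04

After Purchase 1: 352 on hand, pool $7,040.00 (≈ $20.0000 each)
After Purchase 2: 615 on hand, pool $12,563.00 (≈ $20.4276 each)
Sale 1, sell 278: 278/615 × $12,563.00 → $5,678.88
Sale 2, sell 61: 61/337 × $6,884.12 → $1,246.08
Total COGS = $5,678.88 + $1,246.08 = $6,924.96
Ending inventory (cost pool remaining) = $5,638.04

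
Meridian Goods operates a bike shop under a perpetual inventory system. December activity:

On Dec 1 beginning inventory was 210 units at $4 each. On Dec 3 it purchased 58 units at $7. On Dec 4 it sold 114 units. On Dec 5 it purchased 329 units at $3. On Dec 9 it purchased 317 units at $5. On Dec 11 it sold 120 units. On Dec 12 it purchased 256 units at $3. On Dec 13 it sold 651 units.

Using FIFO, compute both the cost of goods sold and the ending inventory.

Dec 4, 114 sold [FIFO — oldest first]: 114 @ $4 = $456
Dec 11, 120 sold [FIFO — oldest first]: 96 @ $4 + 24 @ $7 = $552
Dec 13, 651 sold [FIFO — oldest first]: 34 @ $7 + 329 @ $3 + 288 @ $5 = $2,665
Total COGS = $456 + $552 + $2,665 = $3,673
Ending inventory: 29 @ $5 + 256 @ $3 = $913
Check: goods available $4,586 = COGS $3,673 + ending $913

COGS = $3,673; ending inventory = $913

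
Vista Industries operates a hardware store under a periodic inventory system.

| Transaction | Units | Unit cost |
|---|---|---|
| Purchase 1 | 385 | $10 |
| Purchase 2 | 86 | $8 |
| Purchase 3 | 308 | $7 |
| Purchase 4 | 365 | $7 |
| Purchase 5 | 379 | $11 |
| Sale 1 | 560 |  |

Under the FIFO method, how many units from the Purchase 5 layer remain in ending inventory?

Sale 1 (560) [FIFO — oldest first]: 385 @ $10 + 86 @ $8 + 89 @ $7 = $5,161
Ending inventory: 219 @ $7 + 365 @ $7 + 379 @ $11 = $8,257
Check: goods available $13,418 = COGS $5,161 + ending $8,257

379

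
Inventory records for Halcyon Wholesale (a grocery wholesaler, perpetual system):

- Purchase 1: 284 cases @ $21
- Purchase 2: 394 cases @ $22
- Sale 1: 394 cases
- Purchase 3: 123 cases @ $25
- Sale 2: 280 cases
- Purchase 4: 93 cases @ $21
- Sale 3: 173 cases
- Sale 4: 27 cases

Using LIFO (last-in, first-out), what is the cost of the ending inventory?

Sale 1 (394) [LIFO — newest first]: 394 @ $22 = $8,668
Sale 2 (280) [LIFO — newest first]: 123 @ $25 + 157 @ $21 = $6,372
Sale 3 (173) [LIFO — newest first]: 93 @ $21 + 80 @ $21 = $3,633
Sale 4 (27) [LIFO — newest first]: 27 @ $21 = $567
Total COGS = $8,668 + $6,372 + $3,633 + $567 = $19,240
Ending inventory: 20 @ $21 = $420

Ending inventory = $420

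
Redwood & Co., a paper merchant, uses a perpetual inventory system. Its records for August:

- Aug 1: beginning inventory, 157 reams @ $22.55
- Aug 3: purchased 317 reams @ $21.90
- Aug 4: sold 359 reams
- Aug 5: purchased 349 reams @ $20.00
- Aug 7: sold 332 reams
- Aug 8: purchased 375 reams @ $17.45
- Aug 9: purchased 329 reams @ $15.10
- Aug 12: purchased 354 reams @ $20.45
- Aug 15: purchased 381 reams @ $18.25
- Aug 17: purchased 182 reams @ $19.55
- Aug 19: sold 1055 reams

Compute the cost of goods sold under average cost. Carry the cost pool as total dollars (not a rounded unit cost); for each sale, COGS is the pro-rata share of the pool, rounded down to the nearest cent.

After Aug 1: 157 on hand, pool $3,540.35 (≈ $22.5500 each)
After Aug 3: 474 on hand, pool $10,482.65 (≈ $22.1153 each)
Aug 4, sell 359: 359/474 × $10,482.65 → $7,939.39
After Aug 5: 464 on hand, pool $9,523.26 (≈ $20.5243 each)
Aug 7, sell 332: 332/464 × $9,523.26 → $6,814.05
After Aug 8: 507 on hand, pool $9,252.96 (≈ $18.2504 each)
After Aug 9: 836 on hand, pool $14,220.86 (≈ $17.0106 each)
After Aug 12: 1190 on hand, pool $21,460.16 (≈ $18.0337 each)
After Aug 15: 1571 on hand, pool $28,413.41 (≈ $18.0862 each)
After Aug 17: 1753 on hand, pool $31,971.51 (≈ $18.2382 each)
Aug 19, sell 1055: 1055/1753 × $31,971.51 → $19,241.26
Total COGS = $7,939.39 + $6,814.05 + $19,241.26 = $33,994.70
Ending inventory (cost pool remaining) = $12,730.25

COGS = $33,994.70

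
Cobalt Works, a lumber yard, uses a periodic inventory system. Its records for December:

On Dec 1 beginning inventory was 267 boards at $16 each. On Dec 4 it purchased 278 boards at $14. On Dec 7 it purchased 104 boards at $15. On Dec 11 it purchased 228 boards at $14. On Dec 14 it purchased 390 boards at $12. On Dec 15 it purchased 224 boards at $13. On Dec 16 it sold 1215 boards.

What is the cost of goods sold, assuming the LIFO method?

Dec 16, 1215 sold [LIFO — newest first]: 224 @ $13 + 390 @ $12 + 228 @ $14 + 104 @ $15 + 269 @ $14 = $16,110
Ending inventory: 267 @ $16 + 9 @ $14 = $4,398

COGS = $16,110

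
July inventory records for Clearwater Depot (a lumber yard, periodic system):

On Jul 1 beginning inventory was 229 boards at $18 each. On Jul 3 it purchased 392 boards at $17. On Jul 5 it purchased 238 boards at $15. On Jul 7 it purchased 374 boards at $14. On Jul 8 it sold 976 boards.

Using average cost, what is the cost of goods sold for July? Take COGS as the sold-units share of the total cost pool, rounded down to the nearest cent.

COGS = $15,508.34

Jul 8, sell 976: 976/1233 × $19,592.00 → $15,508.34
Ending inventory (cost pool remaining) = $4,083.66
Check: goods available $19,592.00 = COGS $15,508.34 + ending $4,083.66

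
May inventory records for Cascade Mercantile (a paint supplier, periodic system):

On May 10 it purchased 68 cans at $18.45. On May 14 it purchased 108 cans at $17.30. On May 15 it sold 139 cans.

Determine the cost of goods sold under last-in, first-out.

May 15, 139 sold [LIFO — newest first]: 108 @ $17.30 + 31 @ $18.45 = $2,440.35
Ending inventory: 37 @ $18.45 = $682.65

COGS = $2,440.35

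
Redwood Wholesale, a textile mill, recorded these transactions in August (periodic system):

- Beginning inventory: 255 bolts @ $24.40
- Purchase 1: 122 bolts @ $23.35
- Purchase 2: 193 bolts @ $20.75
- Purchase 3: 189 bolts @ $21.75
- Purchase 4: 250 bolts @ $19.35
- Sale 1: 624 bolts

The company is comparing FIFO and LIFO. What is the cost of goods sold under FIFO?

COGS = $14,249.95

FIFO COGS: 255 @ $24.40 + 122 @ $23.35 + 193 @ $20.75 + 54 @ $21.75 = $14,249.95
LIFO COGS: 250 @ $19.35 + 189 @ $21.75 + 185 @ $20.75 = $12,787.00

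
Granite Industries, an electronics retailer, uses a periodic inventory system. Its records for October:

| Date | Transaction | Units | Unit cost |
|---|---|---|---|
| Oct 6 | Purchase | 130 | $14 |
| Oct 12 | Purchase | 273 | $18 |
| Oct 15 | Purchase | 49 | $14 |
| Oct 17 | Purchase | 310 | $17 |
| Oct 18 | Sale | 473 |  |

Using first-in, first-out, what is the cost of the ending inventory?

Oct 18, 473 sold [FIFO — oldest first]: 130 @ $14 + 273 @ $18 + 49 @ $14 + 21 @ $17 = $7,777
Ending inventory: 289 @ $17 = $4,913

Ending inventory = $4,913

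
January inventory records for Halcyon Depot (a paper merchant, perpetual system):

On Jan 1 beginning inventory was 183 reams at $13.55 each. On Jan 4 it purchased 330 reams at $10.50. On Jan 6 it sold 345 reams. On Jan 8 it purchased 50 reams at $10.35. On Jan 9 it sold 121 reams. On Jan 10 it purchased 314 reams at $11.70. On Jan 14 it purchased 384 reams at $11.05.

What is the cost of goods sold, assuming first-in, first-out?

Jan 6, 345 sold [FIFO — oldest first]: 183 @ $13.55 + 162 @ $10.50 = $4,180.65
Jan 9, 121 sold [FIFO — oldest first]: 121 @ $10.50 = $1,270.50
Total COGS = $4,180.65 + $1,270.50 = $5,451.15
Ending inventory: 47 @ $10.50 + 50 @ $10.35 + 314 @ $11.70 + 384 @ $11.05 = $8,928.00
Check: goods available $14,379.15 = COGS $5,451.15 + ending $8,928.00

COGS = $5,451.15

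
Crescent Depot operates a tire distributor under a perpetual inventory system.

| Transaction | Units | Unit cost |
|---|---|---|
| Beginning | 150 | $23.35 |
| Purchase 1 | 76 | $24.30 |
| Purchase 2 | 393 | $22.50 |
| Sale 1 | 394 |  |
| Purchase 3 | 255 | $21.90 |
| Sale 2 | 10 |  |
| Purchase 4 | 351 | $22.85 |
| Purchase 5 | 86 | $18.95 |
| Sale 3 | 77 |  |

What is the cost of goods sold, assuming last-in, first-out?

COGS = $10,544.95

Sale 1 (394) [LIFO — newest first]: 393 @ $22.50 + 1 @ $24.30 = $8,866.80
Sale 2 (10) [LIFO — newest first]: 10 @ $21.90 = $219.00
Sale 3 (77) [LIFO — newest first]: 77 @ $18.95 = $1,459.15
Total COGS = $8,866.80 + $219.00 + $1,459.15 = $10,544.95
Ending inventory: 150 @ $23.35 + 75 @ $24.30 + 245 @ $21.90 + 351 @ $22.85 + 9 @ $18.95 = $18,881.40
Check: goods available $29,426.35 = COGS $10,544.95 + ending $18,881.40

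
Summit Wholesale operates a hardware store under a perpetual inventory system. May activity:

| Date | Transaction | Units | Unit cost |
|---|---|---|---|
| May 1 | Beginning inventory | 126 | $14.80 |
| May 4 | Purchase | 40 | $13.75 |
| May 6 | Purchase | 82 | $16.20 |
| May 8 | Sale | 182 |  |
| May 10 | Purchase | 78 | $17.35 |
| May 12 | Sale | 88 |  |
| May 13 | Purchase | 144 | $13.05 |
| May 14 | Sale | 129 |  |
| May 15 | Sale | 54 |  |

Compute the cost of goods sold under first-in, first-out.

May 8, 182 sold [FIFO — oldest first]: 126 @ $14.80 + 40 @ $13.75 + 16 @ $16.20 = $2,674.00
May 12, 88 sold [FIFO — oldest first]: 66 @ $16.20 + 22 @ $17.35 = $1,450.90
May 14, 129 sold [FIFO — oldest first]: 56 @ $17.35 + 73 @ $13.05 = $1,924.25
May 15, 54 sold [FIFO — oldest first]: 54 @ $13.05 = $704.70
Total COGS = $2,674.00 + $1,450.90 + $1,924.25 + $704.70 = $6,753.85
Ending inventory: 17 @ $13.05 = $221.85

COGS = $6,753.85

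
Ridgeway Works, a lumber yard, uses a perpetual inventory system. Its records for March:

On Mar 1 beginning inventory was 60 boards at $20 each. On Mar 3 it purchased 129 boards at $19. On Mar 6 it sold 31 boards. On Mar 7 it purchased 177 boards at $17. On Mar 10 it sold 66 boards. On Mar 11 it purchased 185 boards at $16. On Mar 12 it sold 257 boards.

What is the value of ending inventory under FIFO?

Ending inventory = $3,164

Mar 6, 31 sold [FIFO — oldest first]: 31 @ $20 = $620
Mar 10, 66 sold [FIFO — oldest first]: 29 @ $20 + 37 @ $19 = $1,283
Mar 12, 257 sold [FIFO — oldest first]: 92 @ $19 + 165 @ $17 = $4,553
Total COGS = $620 + $1,283 + $4,553 = $6,456
Ending inventory: 12 @ $17 + 185 @ $16 = $3,164
Check: goods available $9,620 = COGS $6,456 + ending $3,164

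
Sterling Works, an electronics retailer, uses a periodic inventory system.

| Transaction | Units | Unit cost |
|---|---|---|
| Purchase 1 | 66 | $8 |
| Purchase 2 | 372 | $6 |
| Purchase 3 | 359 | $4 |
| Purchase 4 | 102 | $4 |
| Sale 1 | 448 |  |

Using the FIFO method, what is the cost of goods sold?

COGS = $2,800

Sale 1 (448) [FIFO — oldest first]: 66 @ $8 + 372 @ $6 + 10 @ $4 = $2,800
Ending inventory: 349 @ $4 + 102 @ $4 = $1,804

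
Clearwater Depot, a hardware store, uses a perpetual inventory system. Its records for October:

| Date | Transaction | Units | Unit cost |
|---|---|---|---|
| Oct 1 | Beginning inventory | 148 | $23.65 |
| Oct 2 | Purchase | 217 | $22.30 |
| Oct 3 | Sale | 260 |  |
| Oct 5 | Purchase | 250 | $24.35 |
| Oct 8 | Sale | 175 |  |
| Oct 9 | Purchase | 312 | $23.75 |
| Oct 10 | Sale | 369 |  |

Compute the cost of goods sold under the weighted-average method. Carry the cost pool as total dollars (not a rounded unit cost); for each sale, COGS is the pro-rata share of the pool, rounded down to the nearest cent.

COGS = $18,908.54

After Oct 1: 148 on hand, pool $3,500.20 (≈ $23.6500 each)
After Oct 2: 365 on hand, pool $8,339.30 (≈ $22.8474 each)
Oct 3, sell 260: 260/365 × $8,339.30 → $5,940.32
After Oct 5: 355 on hand, pool $8,486.48 (≈ $23.9056 each)
Oct 8, sell 175: 175/355 × $8,486.48 → $4,183.47
After Oct 9: 492 on hand, pool $11,713.01 (≈ $23.8069 each)
Oct 10, sell 369: 369/492 × $11,713.01 → $8,784.75
Total COGS = $5,940.32 + $4,183.47 + $8,784.75 = $18,908.54
Ending inventory (cost pool remaining) = $2,928.26
Check: goods available $21,836.80 = COGS $18,908.54 + ending $2,928.26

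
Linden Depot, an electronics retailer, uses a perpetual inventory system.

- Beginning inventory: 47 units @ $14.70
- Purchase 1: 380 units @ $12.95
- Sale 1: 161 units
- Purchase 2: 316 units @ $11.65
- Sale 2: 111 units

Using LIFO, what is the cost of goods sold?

COGS = $3,378.10

Sale 1 (161) [LIFO — newest first]: 161 @ $12.95 = $2,084.95
Sale 2 (111) [LIFO — newest first]: 111 @ $11.65 = $1,293.15
Total COGS = $2,084.95 + $1,293.15 = $3,378.10
Ending inventory: 47 @ $14.70 + 219 @ $12.95 + 205 @ $11.65 = $5,915.20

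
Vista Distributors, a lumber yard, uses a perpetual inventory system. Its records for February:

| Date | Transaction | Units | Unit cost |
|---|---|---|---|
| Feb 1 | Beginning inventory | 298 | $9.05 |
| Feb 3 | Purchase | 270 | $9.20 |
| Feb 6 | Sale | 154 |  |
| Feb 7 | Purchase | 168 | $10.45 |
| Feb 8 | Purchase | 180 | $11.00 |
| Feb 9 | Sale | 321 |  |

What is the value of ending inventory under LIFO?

Feb 6, 154 sold [LIFO — newest first]: 154 @ $9.20 = $1,416.80
Feb 9, 321 sold [LIFO — newest first]: 180 @ $11.00 + 141 @ $10.45 = $3,453.45
Total COGS = $1,416.80 + $3,453.45 = $4,870.25
Ending inventory: 298 @ $9.05 + 116 @ $9.20 + 27 @ $10.45 = $4,046.25

Ending inventory = $4,046.25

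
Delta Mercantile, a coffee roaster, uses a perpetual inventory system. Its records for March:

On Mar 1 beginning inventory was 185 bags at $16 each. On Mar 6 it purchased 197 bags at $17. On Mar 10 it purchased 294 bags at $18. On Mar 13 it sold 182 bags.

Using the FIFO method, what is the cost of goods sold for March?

COGS = $2,912

Mar 13, 182 sold [FIFO — oldest first]: 182 @ $16 = $2,912
Ending inventory: 3 @ $16 + 197 @ $17 + 294 @ $18 = $8,689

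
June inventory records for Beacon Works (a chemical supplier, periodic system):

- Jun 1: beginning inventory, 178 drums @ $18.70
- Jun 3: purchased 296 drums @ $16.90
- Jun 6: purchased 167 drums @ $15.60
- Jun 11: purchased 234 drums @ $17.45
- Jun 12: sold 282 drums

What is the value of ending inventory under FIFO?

Jun 12, 282 sold [FIFO — oldest first]: 178 @ $18.70 + 104 @ $16.90 = $5,086.20
Ending inventory: 192 @ $16.90 + 167 @ $15.60 + 234 @ $17.45 = $9,933.30

Ending inventory = $9,933.30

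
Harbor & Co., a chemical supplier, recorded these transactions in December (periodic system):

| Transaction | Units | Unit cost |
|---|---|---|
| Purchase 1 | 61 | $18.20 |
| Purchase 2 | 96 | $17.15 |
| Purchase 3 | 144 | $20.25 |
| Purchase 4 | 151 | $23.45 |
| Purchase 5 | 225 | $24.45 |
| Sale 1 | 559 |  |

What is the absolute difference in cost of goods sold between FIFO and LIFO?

$797.35

FIFO COGS: 61 @ $18.20 + 96 @ $17.15 + 144 @ $20.25 + 151 @ $23.45 + 107 @ $24.45 = $11,829.70
LIFO COGS: 225 @ $24.45 + 151 @ $23.45 + 144 @ $20.25 + 39 @ $17.15 = $12,627.05
Difference = |$11,829.70 − $12,627.05| = $797.35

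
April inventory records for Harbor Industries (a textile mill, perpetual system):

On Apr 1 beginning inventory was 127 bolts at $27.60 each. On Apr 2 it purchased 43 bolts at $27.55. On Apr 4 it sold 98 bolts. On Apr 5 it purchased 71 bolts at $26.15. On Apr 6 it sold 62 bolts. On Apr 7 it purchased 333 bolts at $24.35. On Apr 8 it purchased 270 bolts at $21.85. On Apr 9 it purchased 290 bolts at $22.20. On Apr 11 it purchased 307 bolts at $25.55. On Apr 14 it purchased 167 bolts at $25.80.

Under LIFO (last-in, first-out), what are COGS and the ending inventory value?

Apr 4, 98 sold [LIFO — newest first]: 43 @ $27.55 + 55 @ $27.60 = $2,702.65
Apr 6, 62 sold [LIFO — newest first]: 62 @ $26.15 = $1,621.30
Total COGS = $2,702.65 + $1,621.30 = $4,323.95
Ending inventory: 72 @ $27.60 + 9 @ $26.15 + 333 @ $24.35 + 270 @ $21.85 + 290 @ $22.20 + 307 @ $25.55 + 167 @ $25.80 = $34,821.05
Check: goods available $39,145.00 = COGS $4,323.95 + ending $34,821.05

COGS = $4,323.95; ending inventory = $34,821.05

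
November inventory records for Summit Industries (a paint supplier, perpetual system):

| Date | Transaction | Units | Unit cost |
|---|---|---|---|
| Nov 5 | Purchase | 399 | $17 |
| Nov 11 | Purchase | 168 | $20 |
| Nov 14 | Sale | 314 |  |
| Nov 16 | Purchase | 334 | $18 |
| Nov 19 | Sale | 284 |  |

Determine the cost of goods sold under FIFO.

Nov 14, 314 sold [FIFO — oldest first]: 314 @ $17 = $5,338
Nov 19, 284 sold [FIFO — oldest first]: 85 @ $17 + 168 @ $20 + 31 @ $18 = $5,363
Total COGS = $5,338 + $5,363 = $10,701
Ending inventory: 303 @ $18 = $5,454

COGS = $10,701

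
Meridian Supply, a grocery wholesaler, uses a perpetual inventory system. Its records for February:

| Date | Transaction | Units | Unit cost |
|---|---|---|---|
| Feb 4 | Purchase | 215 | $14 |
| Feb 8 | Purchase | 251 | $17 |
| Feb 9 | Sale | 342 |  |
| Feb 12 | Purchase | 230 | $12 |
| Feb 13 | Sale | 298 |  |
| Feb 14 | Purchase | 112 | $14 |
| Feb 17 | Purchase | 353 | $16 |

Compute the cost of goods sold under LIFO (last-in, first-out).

COGS = $9,253

Feb 9, 342 sold [LIFO — newest first]: 251 @ $17 + 91 @ $14 = $5,541
Feb 13, 298 sold [LIFO — newest first]: 230 @ $12 + 68 @ $14 = $3,712
Total COGS = $5,541 + $3,712 = $9,253
Ending inventory: 56 @ $14 + 112 @ $14 + 353 @ $16 = $8,000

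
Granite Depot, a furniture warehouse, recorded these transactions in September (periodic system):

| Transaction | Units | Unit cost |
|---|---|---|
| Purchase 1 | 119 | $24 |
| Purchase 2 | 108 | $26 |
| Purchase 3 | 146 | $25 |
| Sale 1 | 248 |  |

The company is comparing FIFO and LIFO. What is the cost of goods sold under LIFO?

FIFO COGS: 119 @ $24 + 108 @ $26 + 21 @ $25 = $6,189
LIFO COGS: 146 @ $25 + 102 @ $26 = $6,302

COGS = $6,302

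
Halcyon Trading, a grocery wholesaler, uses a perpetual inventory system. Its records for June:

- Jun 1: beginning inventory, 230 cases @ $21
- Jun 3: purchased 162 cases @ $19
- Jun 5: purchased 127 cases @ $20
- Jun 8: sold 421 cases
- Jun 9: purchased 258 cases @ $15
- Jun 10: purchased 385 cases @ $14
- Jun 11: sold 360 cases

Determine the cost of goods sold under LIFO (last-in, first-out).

Jun 8, 421 sold [LIFO — newest first]: 127 @ $20 + 162 @ $19 + 132 @ $21 = $8,390
Jun 11, 360 sold [LIFO — newest first]: 360 @ $14 = $5,040
Total COGS = $8,390 + $5,040 = $13,430
Ending inventory: 98 @ $21 + 258 @ $15 + 25 @ $14 = $6,278
Check: goods available $19,708 = COGS $13,430 + ending $6,278

COGS = $13,430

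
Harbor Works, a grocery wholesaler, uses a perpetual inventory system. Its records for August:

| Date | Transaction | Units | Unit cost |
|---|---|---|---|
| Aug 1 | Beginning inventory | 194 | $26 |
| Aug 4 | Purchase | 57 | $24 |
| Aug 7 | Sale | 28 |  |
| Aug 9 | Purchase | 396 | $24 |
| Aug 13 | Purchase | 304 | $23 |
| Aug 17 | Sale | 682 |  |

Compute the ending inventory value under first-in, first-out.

Aug 7, 28 sold [FIFO — oldest first]: 28 @ $26 = $728
Aug 17, 682 sold [FIFO — oldest first]: 166 @ $26 + 57 @ $24 + 396 @ $24 + 63 @ $23 = $16,637
Total COGS = $728 + $16,637 = $17,365
Ending inventory: 241 @ $23 = $5,543

Ending inventory = $5,543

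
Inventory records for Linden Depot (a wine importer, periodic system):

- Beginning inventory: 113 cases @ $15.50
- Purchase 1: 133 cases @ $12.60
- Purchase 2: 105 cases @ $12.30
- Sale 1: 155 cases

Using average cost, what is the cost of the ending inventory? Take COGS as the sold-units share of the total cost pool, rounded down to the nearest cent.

Ending inventory = $2,635.00

Sale 1, sell 155: 155/351 × $4,718.80 → $2,083.80
Ending inventory (cost pool remaining) = $2,635.00
Check: goods available $4,718.80 = COGS $2,083.80 + ending $2,635.00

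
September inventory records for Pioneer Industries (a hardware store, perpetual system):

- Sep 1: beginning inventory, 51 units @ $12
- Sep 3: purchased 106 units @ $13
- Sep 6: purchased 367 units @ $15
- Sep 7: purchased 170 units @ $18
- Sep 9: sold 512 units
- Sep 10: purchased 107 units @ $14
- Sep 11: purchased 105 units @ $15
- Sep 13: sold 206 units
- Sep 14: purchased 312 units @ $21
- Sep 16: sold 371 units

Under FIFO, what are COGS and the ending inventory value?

Sep 9, 512 sold [FIFO — oldest first]: 51 @ $12 + 106 @ $13 + 355 @ $15 = $7,315
Sep 13, 206 sold [FIFO — oldest first]: 12 @ $15 + 170 @ $18 + 24 @ $14 = $3,576
Sep 16, 371 sold [FIFO — oldest first]: 83 @ $14 + 105 @ $15 + 183 @ $21 = $6,580
Total COGS = $7,315 + $3,576 + $6,580 = $17,471
Ending inventory: 129 @ $21 = $2,709
Check: goods available $20,180 = COGS $17,471 + ending $2,709

COGS = $17,471; ending inventory = $2,709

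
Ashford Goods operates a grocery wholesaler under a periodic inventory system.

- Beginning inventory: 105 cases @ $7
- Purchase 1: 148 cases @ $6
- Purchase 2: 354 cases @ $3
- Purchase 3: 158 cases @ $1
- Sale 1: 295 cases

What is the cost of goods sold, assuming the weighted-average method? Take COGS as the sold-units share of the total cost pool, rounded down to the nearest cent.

COGS = $1,096.32

Sale 1, sell 295: 295/765 × $2,843.00 → $1,096.32
Ending inventory (cost pool remaining) = $1,746.68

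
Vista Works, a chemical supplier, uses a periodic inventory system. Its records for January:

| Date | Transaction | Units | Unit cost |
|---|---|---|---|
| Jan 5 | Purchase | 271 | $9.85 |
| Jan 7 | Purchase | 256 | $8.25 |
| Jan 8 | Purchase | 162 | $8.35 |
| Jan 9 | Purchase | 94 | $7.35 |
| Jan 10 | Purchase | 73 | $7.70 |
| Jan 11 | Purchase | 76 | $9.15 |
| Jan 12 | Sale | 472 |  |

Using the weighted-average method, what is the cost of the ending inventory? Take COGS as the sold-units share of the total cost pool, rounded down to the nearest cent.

Ending inventory = $3,989.20

Jan 12, sell 472: 472/932 × $8,082.45 → $4,093.25
Ending inventory (cost pool remaining) = $3,989.20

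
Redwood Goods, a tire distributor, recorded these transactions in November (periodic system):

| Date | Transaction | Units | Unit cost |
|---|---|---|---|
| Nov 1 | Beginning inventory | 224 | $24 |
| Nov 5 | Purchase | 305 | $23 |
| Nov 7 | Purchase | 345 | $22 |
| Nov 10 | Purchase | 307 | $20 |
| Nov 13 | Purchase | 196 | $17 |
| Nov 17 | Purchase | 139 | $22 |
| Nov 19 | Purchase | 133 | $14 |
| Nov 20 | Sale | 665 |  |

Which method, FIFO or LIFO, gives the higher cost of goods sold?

FIFO

FIFO COGS: 224 @ $24 + 305 @ $23 + 136 @ $22 = $15,383
LIFO COGS: 133 @ $14 + 139 @ $22 + 196 @ $17 + 197 @ $20 = $12,192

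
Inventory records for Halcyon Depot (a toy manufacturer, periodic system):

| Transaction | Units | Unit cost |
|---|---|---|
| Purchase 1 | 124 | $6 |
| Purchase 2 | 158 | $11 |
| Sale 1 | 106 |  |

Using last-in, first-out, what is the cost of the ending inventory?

Ending inventory = $1,316

Sale 1 (106) [LIFO — newest first]: 106 @ $11 = $1,166
Ending inventory: 124 @ $6 + 52 @ $11 = $1,316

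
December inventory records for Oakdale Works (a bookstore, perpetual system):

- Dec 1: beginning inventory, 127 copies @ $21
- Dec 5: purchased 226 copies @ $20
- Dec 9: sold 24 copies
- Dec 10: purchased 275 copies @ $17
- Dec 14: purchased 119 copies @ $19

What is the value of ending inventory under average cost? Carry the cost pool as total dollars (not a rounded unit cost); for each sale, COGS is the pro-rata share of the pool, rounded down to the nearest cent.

Ending inventory = $13,634.37

After Dec 1: 127 on hand, pool $2,667.00 (≈ $21.0000 each)
After Dec 5: 353 on hand, pool $7,187.00 (≈ $20.3598 each)
Dec 9, sell 24: 24/353 × $7,187.00 → $488.63
After Dec 10: 604 on hand, pool $11,373.37 (≈ $18.8301 each)
After Dec 14: 723 on hand, pool $13,634.37 (≈ $18.8580 each)
Ending inventory (cost pool remaining) = $13,634.37
Check: goods available $14,123.00 = COGS $488.63 + ending $13,634.37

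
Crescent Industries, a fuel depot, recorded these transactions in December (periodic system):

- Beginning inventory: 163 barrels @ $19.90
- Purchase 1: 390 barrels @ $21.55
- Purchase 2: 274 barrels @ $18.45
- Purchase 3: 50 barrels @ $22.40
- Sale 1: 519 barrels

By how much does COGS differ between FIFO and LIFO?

$537.95

FIFO COGS: 163 @ $19.90 + 356 @ $21.55 = $10,915.50
LIFO COGS: 50 @ $22.40 + 274 @ $18.45 + 195 @ $21.55 = $10,377.55
Difference = |$10,915.50 − $10,377.55| = $537.95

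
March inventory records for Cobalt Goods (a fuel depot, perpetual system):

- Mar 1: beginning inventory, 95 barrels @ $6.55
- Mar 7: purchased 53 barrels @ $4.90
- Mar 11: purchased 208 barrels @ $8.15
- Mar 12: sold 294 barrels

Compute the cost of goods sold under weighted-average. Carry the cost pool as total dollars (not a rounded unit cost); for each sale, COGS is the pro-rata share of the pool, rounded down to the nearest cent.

After Mar 1: 95 on hand, pool $622.25 (≈ $6.5500 each)
After Mar 7: 148 on hand, pool $881.95 (≈ $5.9591 each)
After Mar 11: 356 on hand, pool $2,577.15 (≈ $7.2392 each)
Mar 12, sell 294: 294/356 × $2,577.15 → $2,128.32
Ending inventory (cost pool remaining) = $448.83

COGS = $2,128.32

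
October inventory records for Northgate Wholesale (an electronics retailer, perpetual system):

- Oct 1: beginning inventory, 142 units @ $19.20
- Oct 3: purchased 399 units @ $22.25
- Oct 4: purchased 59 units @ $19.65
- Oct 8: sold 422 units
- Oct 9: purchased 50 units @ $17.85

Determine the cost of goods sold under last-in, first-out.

COGS = $9,236.10

Oct 8, 422 sold [LIFO — newest first]: 59 @ $19.65 + 363 @ $22.25 = $9,236.10
Ending inventory: 142 @ $19.20 + 36 @ $22.25 + 50 @ $17.85 = $4,419.90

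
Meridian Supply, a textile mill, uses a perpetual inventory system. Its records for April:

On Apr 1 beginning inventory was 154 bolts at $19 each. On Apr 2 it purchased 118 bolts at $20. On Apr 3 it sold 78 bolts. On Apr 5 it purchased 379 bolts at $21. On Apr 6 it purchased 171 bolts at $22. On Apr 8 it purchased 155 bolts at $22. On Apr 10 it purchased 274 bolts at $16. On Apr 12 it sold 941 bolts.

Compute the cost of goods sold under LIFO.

Apr 3, 78 sold [LIFO — newest first]: 78 @ $20 = $1,560
Apr 12, 941 sold [LIFO — newest first]: 274 @ $16 + 155 @ $22 + 171 @ $22 + 341 @ $21 = $18,717
Total COGS = $1,560 + $18,717 = $20,277
Ending inventory: 154 @ $19 + 40 @ $20 + 38 @ $21 = $4,524
Check: goods available $24,801 = COGS $20,277 + ending $4,524

COGS = $20,277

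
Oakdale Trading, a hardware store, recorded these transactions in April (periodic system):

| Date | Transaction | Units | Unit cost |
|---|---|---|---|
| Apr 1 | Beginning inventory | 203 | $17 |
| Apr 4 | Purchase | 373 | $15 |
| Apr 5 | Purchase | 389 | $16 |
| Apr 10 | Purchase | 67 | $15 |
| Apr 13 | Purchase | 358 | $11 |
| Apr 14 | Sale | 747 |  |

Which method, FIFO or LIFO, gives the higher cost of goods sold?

FIFO

FIFO COGS: 203 @ $17 + 373 @ $15 + 171 @ $16 = $11,782
LIFO COGS: 358 @ $11 + 67 @ $15 + 322 @ $16 = $10,095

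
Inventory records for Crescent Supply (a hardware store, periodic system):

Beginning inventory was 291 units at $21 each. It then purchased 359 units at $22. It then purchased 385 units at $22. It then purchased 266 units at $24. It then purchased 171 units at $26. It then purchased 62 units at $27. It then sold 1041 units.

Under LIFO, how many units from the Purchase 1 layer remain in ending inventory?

202

Sale 1 (1041) [LIFO — newest first]: 62 @ $27 + 171 @ $26 + 266 @ $24 + 385 @ $22 + 157 @ $22 = $24,428
Ending inventory: 291 @ $21 + 202 @ $22 = $10,555
Check: goods available $34,983 = COGS $24,428 + ending $10,555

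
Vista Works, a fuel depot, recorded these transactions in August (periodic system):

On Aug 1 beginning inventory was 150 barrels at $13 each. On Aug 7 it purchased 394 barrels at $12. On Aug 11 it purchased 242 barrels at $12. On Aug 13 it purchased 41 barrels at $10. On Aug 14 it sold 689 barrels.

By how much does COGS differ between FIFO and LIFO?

FIFO COGS: 150 @ $13 + 394 @ $12 + 145 @ $12 = $8,418
LIFO COGS: 41 @ $10 + 242 @ $12 + 394 @ $12 + 12 @ $13 = $8,198
Difference = |$8,418 − $8,198| = $220

$220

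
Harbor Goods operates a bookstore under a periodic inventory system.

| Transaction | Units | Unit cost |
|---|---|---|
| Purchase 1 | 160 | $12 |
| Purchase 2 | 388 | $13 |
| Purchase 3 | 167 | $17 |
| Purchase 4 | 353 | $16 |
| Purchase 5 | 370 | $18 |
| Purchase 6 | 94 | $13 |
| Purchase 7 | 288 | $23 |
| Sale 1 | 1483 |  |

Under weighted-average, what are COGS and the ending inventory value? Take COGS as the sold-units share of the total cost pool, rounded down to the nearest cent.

Sale 1, sell 1483: 1483/1820 × $29,957.00 → $24,410.01
Ending inventory (cost pool remaining) = $5,546.99

COGS = $24,410.01; ending inventory = $5,546.99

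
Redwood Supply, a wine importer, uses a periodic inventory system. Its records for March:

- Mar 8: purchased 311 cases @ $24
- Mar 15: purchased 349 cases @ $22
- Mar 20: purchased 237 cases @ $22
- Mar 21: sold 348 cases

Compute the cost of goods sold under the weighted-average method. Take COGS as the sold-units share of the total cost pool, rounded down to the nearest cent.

Mar 21, sell 348: 348/897 × $20,356.00 → $7,897.31
Ending inventory (cost pool remaining) = $12,458.69

COGS = $7,897.31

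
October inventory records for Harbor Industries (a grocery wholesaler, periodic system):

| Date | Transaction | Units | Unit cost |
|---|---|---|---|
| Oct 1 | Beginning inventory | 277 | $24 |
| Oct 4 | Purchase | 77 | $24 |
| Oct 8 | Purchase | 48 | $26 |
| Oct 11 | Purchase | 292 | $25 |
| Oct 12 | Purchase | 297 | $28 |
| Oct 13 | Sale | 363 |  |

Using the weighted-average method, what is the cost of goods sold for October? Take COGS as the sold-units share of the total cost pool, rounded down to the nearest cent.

Oct 13, sell 363: 363/991 × $25,360.00 → $9,289.28
Ending inventory (cost pool remaining) = $16,070.72
Check: goods available $25,360.00 = COGS $9,289.28 + ending $16,070.72

COGS = $9,289.28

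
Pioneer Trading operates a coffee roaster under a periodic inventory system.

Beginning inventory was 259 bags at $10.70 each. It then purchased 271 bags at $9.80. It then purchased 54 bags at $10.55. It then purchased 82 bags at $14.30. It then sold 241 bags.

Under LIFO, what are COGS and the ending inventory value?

Sale 1 (241) [LIFO — newest first]: 82 @ $14.30 + 54 @ $10.55 + 105 @ $9.80 = $2,771.30
Ending inventory: 259 @ $10.70 + 166 @ $9.80 = $4,398.10

COGS = $2,771.30; ending inventory = $4,398.10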